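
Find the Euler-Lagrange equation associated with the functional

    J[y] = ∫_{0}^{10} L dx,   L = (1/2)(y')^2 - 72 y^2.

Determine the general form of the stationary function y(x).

The Lagrangian is L = (1/2)(y')^2 - 72 y^2.
∂L/∂y = -144y.
∂L/∂y' = y'.
The Euler-Lagrange equation d/dx(∂L/∂y') − ∂L/∂y = 0 becomes:
    y'' + 144 y = 0
General solution: y(x) = A sin(12x) + B cos(12x), where A and B are arbitrary constants fixed by the endpoint conditions.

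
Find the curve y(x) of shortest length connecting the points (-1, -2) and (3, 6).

Arc-length functional: J[y] = ∫ sqrt(1 + (y')^2) dx.
Lagrangian L = sqrt(1 + (y')^2) has no explicit y dependence, so ∂L/∂y = 0 and the Euler-Lagrange equation gives
    d/dx( y' / sqrt(1 + (y')^2) ) = 0  ⇒  y' / sqrt(1 + (y')^2) = const.
Hence y' is constant, so y(x) is affine.
Fitting the endpoints (-1, -2) and (3, 6):
    slope m = (6 − (-2)) / (3 − (-1)) = 2,
    intercept c = (-2) − m·(-1) = 0.
Extremal: y(x) = 2 x.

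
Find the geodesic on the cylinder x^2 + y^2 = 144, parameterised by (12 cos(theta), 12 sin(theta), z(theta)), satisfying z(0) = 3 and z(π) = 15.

Parameterise the cylinder of radius R = 12 as
    r(θ) = (12 cos θ, 12 sin θ, z(θ)).
The arc-length element is
    ds = sqrt(144 + (dz/dθ)^2) dθ,
so the Lagrangian is L = sqrt(144 + z'^2).
L depends on z' only, not on z or θ, so ∂L/∂z = 0 and
    ∂L/∂z' = z' / sqrt(144 + z'^2).
The Euler-Lagrange equation gives
    d/dθ( z' / sqrt(144 + z'^2) ) = 0,
so z' is constant. Integrating once:
    z(θ) = a θ + b,
a helix on the cylinder (a straight line when the cylinder is unrolled). The constants a, b are determined by the endpoint conditions.
With endpoint conditions z(0) = 3 and z(π) = 15: from z(0) = b we get b = 3, and a·π + 3 = 15 gives a = 12/π, so
    z(θ) = (12/π) θ + 3.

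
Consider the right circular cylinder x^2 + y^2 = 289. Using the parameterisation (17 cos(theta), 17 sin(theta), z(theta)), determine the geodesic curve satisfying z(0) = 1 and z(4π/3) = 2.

Parameterise the cylinder of radius R = 17 as
    r(θ) = (17 cos θ, 17 sin θ, z(θ)).
The arc-length element is
    ds = sqrt(289 + (dz/dθ)^2) dθ,
so the Lagrangian is L = sqrt(289 + z'^2).
L depends on z' only, not on z or θ, so ∂L/∂z = 0 and
    ∂L/∂z' = z' / sqrt(289 + z'^2).
The Euler-Lagrange equation gives
    d/dθ( z' / sqrt(289 + z'^2) ) = 0,
so z' is constant. Integrating once:
    z(θ) = a θ + b,
a helix on the cylinder (a straight line when the cylinder is unrolled). The constants a, b are determined by the endpoint conditions.
With endpoint conditions z(0) = 1 and z(4π/3) = 2: from z(0) = b we get b = 1, and a·4π/3 + 1 = 2 gives a = 3/(4π), so
    z(θ) = (3/(4π)) θ + 1.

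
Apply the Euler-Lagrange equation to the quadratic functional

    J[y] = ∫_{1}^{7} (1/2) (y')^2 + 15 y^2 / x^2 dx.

The Lagrangian is L = (1/2) (y')^2 + 15 y^2 / x^2.
Compute ∂L/∂y = 30y/x^2, ∂L/∂y' = y'.
The Euler-Lagrange equation d/dx(∂L/∂y') − ∂L/∂y = 0 reduces to
    y'' − 30/x^2 · y = 0  (x > 0).
Its general solution is
    y(x) = A x^6 + B x^(-5),
with A, B fixed by the endpoint conditions.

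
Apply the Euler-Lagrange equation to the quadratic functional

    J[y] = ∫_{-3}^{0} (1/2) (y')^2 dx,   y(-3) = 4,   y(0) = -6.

The Lagrangian is L = (1/2) (y')^2.
Compute ∂L/∂y = 0, ∂L/∂y' = y'.
The Euler-Lagrange equation d/dx(∂L/∂y') − ∂L/∂y = 0 reduces to
    y'' = 0.
Its general solution is
    y(x) = A x + B,
with A, B fixed by the endpoint conditions.
Applying the endpoint conditions y(-3) = 4 and y(0) = -6: solve A·-3 + B = 4 and A·0 + B = -6. Subtracting gives A(0 − -3) = -6 − 4, so A = -10/3, and B = 4 − A·-3 = -6. Therefore
    y(x) = (-10/3) x - 6.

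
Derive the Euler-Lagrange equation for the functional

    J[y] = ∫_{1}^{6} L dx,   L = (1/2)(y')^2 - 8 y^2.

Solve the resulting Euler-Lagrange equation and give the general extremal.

The Lagrangian is L = (1/2)(y')^2 - 8 y^2.
∂L/∂y = -16y.
∂L/∂y' = y'.
The Euler-Lagrange equation d/dx(∂L/∂y') − ∂L/∂y = 0 becomes:
    y'' + 16 y = 0
General solution: y(x) = A sin(4x) + B cos(4x), where A and B are arbitrary constants fixed by the endpoint conditions.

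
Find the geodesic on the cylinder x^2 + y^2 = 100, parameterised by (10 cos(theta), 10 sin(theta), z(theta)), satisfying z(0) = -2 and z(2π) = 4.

Parameterise the cylinder of radius R = 10 as
    r(θ) = (10 cos θ, 10 sin θ, z(θ)).
The arc-length element is
    ds = sqrt(100 + (dz/dθ)^2) dθ,
so the Lagrangian is L = sqrt(100 + z'^2).
L depends on z' only, not on z or θ, so ∂L/∂z = 0 and
    ∂L/∂z' = z' / sqrt(100 + z'^2).
The Euler-Lagrange equation gives
    d/dθ( z' / sqrt(100 + z'^2) ) = 0,
so z' is constant. Integrating once:
    z(θ) = a θ + b,
a helix on the cylinder (a straight line when the cylinder is unrolled). The constants a, b are determined by the endpoint conditions.
With endpoint conditions z(0) = -2 and z(2π) = 4: from z(0) = b we get b = -2, and a·2π + -2 = 4 gives a = 3/π, so
    z(θ) = (3/π) θ − 2.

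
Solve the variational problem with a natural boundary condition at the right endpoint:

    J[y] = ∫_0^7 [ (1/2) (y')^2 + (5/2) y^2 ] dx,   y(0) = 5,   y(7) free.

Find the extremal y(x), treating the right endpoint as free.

The Lagrangian L = (1/2) (y')^2 + (5/2) y^2 gives
    ∂L/∂y = 5 y,   ∂L/∂y' = y'.
Euler-Lagrange: y'' − 5 y = 0.
With k = sqrt(5), the general solution is
    y(x) = A cosh(sqrt(5) x) + B sinh(sqrt(5) x).
Fixed left endpoint y(0) = 5 ⇒ A = 5.
The right endpoint x = 7 is free, so the natural (transversality) condition is ∂L/∂y' |_{x=7} = 0, i.e. y'(7) = 0.
Compute y'(x) = A k sinh(k x) + B k cosh(k x), so
    y'(7) = A k sinh(k·7) + B k cosh(k·7) = 0
    ⇒ B = −A tanh(k·7) = − 5 tanh(sqrt(5)·7).
Therefore the extremal is
    y(x) = 5 cosh(sqrt(5) x) − 5 tanh(sqrt(5)·7) sinh(sqrt(5) x).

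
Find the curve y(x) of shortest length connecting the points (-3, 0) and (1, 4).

Arc-length functional: J[y] = ∫ sqrt(1 + (y')^2) dx.
Lagrangian L = sqrt(1 + (y')^2) has no explicit y dependence, so ∂L/∂y = 0 and the Euler-Lagrange equation gives
    d/dx( y' / sqrt(1 + (y')^2) ) = 0  ⇒  y' / sqrt(1 + (y')^2) = const.
Hence y' is constant, so y(x) is affine.
Fitting the endpoints (-3, 0) and (1, 4):
    slope m = (4 − 0) / (1 − (-3)) = 1,
    intercept c = 0 − m·(-3) = 3.
Extremal: y(x) = x + 3.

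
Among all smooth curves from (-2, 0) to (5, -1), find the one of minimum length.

Arc-length functional: J[y] = ∫ sqrt(1 + (y')^2) dx.
Lagrangian L = sqrt(1 + (y')^2) has no explicit y dependence, so ∂L/∂y = 0 and the Euler-Lagrange equation gives
    d/dx( y' / sqrt(1 + (y')^2) ) = 0  ⇒  y' / sqrt(1 + (y')^2) = const.
Hence y' is constant, so y(x) is affine.
Fitting the endpoints (-2, 0) and (5, -1):
    slope m = ((-1) − 0) / (5 − (-2)) = -1/7,
    intercept c = 0 − m·(-2) = -2/7.
Extremal: y(x) = (-1/7) x - 2/7.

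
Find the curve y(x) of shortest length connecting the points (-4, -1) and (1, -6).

Arc-length functional: J[y] = ∫ sqrt(1 + (y')^2) dx.
Lagrangian L = sqrt(1 + (y')^2) has no explicit y dependence, so ∂L/∂y = 0 and the Euler-Lagrange equation gives
    d/dx( y' / sqrt(1 + (y')^2) ) = 0  ⇒  y' / sqrt(1 + (y')^2) = const.
Hence y' is constant, so y(x) is affine.
Fitting the endpoints (-4, -1) and (1, -6):
    slope m = ((-6) − (-1)) / (1 − (-4)) = -1,
    intercept c = (-1) − m·(-4) = -5.
Extremal: y(x) = -x - 5.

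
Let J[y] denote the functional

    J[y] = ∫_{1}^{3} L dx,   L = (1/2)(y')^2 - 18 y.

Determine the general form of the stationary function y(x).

The Lagrangian is L = (1/2)(y')^2 - 18 y.
∂L/∂y = -18.
∂L/∂y' = y'.
The Euler-Lagrange equation d/dx(∂L/∂y') − ∂L/∂y = 0 becomes:
    y'' + 18 = 0
General solution: y(x) = -9 x^2 + A x + B, where A and B are arbitrary constants fixed by the endpoint conditions.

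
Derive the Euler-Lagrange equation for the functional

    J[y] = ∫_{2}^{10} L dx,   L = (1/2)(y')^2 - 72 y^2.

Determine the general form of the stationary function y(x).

The Lagrangian is L = (1/2)(y')^2 - 72 y^2.
∂L/∂y = -144y.
∂L/∂y' = y'.
The Euler-Lagrange equation d/dx(∂L/∂y') − ∂L/∂y = 0 becomes:
    y'' + 144 y = 0
General solution: y(x) = A sin(12x) + B cos(12x), where A and B are arbitrary constants fixed by the endpoint conditions.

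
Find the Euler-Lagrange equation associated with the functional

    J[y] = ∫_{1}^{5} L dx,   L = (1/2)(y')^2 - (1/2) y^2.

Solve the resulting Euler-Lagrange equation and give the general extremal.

The Lagrangian is L = (1/2)(y')^2 - (1/2) y^2.
∂L/∂y = -y.
∂L/∂y' = y'.
The Euler-Lagrange equation d/dx(∂L/∂y') − ∂L/∂y = 0 becomes:
    y'' + y = 0
General solution: y(x) = A sin(x) + B cos(x), where A and B are arbitrary constants fixed by the endpoint conditions.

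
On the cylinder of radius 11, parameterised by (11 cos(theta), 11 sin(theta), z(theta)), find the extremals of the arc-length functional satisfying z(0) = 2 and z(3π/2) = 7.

Parameterise the cylinder of radius R = 11 as
    r(θ) = (11 cos θ, 11 sin θ, z(θ)).
The arc-length element is
    ds = sqrt(121 + (dz/dθ)^2) dθ,
so the Lagrangian is L = sqrt(121 + z'^2).
L depends on z' only, not on z or θ, so ∂L/∂z = 0 and
    ∂L/∂z' = z' / sqrt(121 + z'^2).
The Euler-Lagrange equation gives
    d/dθ( z' / sqrt(121 + z'^2) ) = 0,
so z' is constant. Integrating once:
    z(θ) = a θ + b,
a helix on the cylinder (a straight line when the cylinder is unrolled). The constants a, b are determined by the endpoint conditions.
With endpoint conditions z(0) = 2 and z(3π/2) = 7: from z(0) = b we get b = 2, and a·3π/2 + 2 = 7 gives a = 10/(3π), so
    z(θ) = (10/(3π)) θ + 2.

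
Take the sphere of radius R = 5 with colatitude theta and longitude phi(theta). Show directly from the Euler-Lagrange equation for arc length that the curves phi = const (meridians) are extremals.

On the sphere of radius R = 5 with spherical coordinates (θ, φ), the induced metric is
    ds^2 = 25(dθ^2 + sin^2(θ) dφ^2).
Using θ as the parameter, the arc-length functional becomes
    J[φ] = ∫ 5 sqrt(1 + sin^2(θ) (dφ/dθ)^2) dθ.
So L = 5 sqrt(1 + sin^2(θ) φ'^2). Compute
    ∂L/∂φ = 0  (L has no explicit φ dependence),
    ∂L/∂φ' = 5 sin^2(θ) φ' / sqrt(1 + sin^2(θ) φ'^2).
For the candidate φ(θ) = c (constant), φ' = 0, so ∂L/∂φ' evaluated along the candidate vanishes, and ∂L/∂φ is identically zero. Hence
    d/dθ(∂L/∂φ') − ∂L/∂φ = 0
is satisfied. Therefore meridians φ = const are extremals of arc length — they are geodesics on the sphere.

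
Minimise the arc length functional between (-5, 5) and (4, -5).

Arc-length functional: J[y] = ∫ sqrt(1 + (y')^2) dx.
Lagrangian L = sqrt(1 + (y')^2) has no explicit y dependence, so ∂L/∂y = 0 and the Euler-Lagrange equation gives
    d/dx( y' / sqrt(1 + (y')^2) ) = 0  ⇒  y' / sqrt(1 + (y')^2) = const.
Hence y' is constant, so y(x) is affine.
Fitting the endpoints (-5, 5) and (4, -5):
    slope m = ((-5) − 5) / (4 − (-5)) = -10/9,
    intercept c = 5 − m·(-5) = -5/9.
Extremal: y(x) = (-10/9) x - 5/9.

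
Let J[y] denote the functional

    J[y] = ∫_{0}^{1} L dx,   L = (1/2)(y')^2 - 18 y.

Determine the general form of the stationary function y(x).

The Lagrangian is L = (1/2)(y')^2 - 18 y.
∂L/∂y = -18.
∂L/∂y' = y'.
The Euler-Lagrange equation d/dx(∂L/∂y') − ∂L/∂y = 0 becomes:
    y'' + 18 = 0
General solution: y(x) = -9 x^2 + A x + B, where A and B are arbitrary constants fixed by the endpoint conditions.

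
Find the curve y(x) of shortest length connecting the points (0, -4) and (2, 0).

Arc-length functional: J[y] = ∫ sqrt(1 + (y')^2) dx.
Lagrangian L = sqrt(1 + (y')^2) has no explicit y dependence, so ∂L/∂y = 0 and the Euler-Lagrange equation gives
    d/dx( y' / sqrt(1 + (y')^2) ) = 0  ⇒  y' / sqrt(1 + (y')^2) = const.
Hence y' is constant, so y(x) is affine.
Fitting the endpoints (0, -4) and (2, 0):
    slope m = (0 − (-4)) / (2 − 0) = 2,
    intercept c = (-4) − m·0 = -4.
Extremal: y(x) = 2 x - 4.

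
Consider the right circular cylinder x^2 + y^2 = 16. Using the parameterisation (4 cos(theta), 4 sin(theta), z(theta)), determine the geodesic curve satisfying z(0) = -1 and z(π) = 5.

Parameterise the cylinder of radius R = 4 as
    r(θ) = (4 cos θ, 4 sin θ, z(θ)).
The arc-length element is
    ds = sqrt(16 + (dz/dθ)^2) dθ,
so the Lagrangian is L = sqrt(16 + z'^2).
L depends on z' only, not on z or θ, so ∂L/∂z = 0 and
    ∂L/∂z' = z' / sqrt(16 + z'^2).
The Euler-Lagrange equation gives
    d/dθ( z' / sqrt(16 + z'^2) ) = 0,
so z' is constant. Integrating once:
    z(θ) = a θ + b,
a helix on the cylinder (a straight line when the cylinder is unrolled). The constants a, b are determined by the endpoint conditions.
With endpoint conditions z(0) = -1 and z(π) = 5: from z(0) = b we get b = -1, and a·π + -1 = 5 gives a = 6/π, so
    z(θ) = (6/π) θ − 1.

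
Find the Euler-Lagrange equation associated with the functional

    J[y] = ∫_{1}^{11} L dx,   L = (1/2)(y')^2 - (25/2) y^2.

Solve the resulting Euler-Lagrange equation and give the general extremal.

The Lagrangian is L = (1/2)(y')^2 - (25/2) y^2.
∂L/∂y = -25y.
∂L/∂y' = y'.
The Euler-Lagrange equation d/dx(∂L/∂y') − ∂L/∂y = 0 becomes:
    y'' + 25 y = 0
General solution: y(x) = A sin(5x) + B cos(5x), where A and B are arbitrary constants fixed by the endpoint conditions.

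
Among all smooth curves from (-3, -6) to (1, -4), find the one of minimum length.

Arc-length functional: J[y] = ∫ sqrt(1 + (y')^2) dx.
Lagrangian L = sqrt(1 + (y')^2) has no explicit y dependence, so ∂L/∂y = 0 and the Euler-Lagrange equation gives
    d/dx( y' / sqrt(1 + (y')^2) ) = 0  ⇒  y' / sqrt(1 + (y')^2) = const.
Hence y' is constant, so y(x) is affine.
Fitting the endpoints (-3, -6) and (1, -4):
    slope m = ((-4) − (-6)) / (1 − (-3)) = 1/2,
    intercept c = (-6) − m·(-3) = -9/2.
Extremal: y(x) = (1/2) x - 9/2.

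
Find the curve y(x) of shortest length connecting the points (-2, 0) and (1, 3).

Arc-length functional: J[y] = ∫ sqrt(1 + (y')^2) dx.
Lagrangian L = sqrt(1 + (y')^2) has no explicit y dependence, so ∂L/∂y = 0 and the Euler-Lagrange equation gives
    d/dx( y' / sqrt(1 + (y')^2) ) = 0  ⇒  y' / sqrt(1 + (y')^2) = const.
Hence y' is constant, so y(x) is affine.
Fitting the endpoints (-2, 0) and (1, 3):
    slope m = (3 − 0) / (1 − (-2)) = 1,
    intercept c = 0 − m·(-2) = 2.
Extremal: y(x) = x + 2.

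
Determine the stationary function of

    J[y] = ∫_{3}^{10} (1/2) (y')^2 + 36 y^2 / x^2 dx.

The Lagrangian is L = (1/2) (y')^2 + 36 y^2 / x^2.
Compute ∂L/∂y = 72y/x^2, ∂L/∂y' = y'.
The Euler-Lagrange equation d/dx(∂L/∂y') − ∂L/∂y = 0 reduces to
    y'' − 72/x^2 · y = 0  (x > 0).
Its general solution is
    y(x) = A x^9 + B x^(-8),
with A, B fixed by the endpoint conditions.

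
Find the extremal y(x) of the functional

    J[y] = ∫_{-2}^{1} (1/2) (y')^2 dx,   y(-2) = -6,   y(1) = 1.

The Lagrangian is L = (1/2) (y')^2.
Compute ∂L/∂y = 0, ∂L/∂y' = y'.
The Euler-Lagrange equation d/dx(∂L/∂y') − ∂L/∂y = 0 reduces to
    y'' = 0.
Its general solution is
    y(x) = A x + B,
with A, B fixed by the endpoint conditions.
Applying the endpoint conditions y(-2) = -6 and y(1) = 1: solve A·-2 + B = -6 and A·1 + B = 1. Subtracting gives A(1 − -2) = 1 − -6, so A = 7/3, and B = -6 − A·-2 = -4/3. Therefore
    y(x) = (7/3) x - 4/3.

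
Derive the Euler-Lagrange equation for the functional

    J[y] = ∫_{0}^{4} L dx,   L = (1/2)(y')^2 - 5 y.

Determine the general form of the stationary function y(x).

The Lagrangian is L = (1/2)(y')^2 - 5 y.
∂L/∂y = -5.
∂L/∂y' = y'.
The Euler-Lagrange equation d/dx(∂L/∂y') − ∂L/∂y = 0 becomes:
    y'' + 5 = 0
General solution: y(x) = -(5/2) x^2 + A x + B, where A and B are arbitrary constants fixed by the endpoint conditions.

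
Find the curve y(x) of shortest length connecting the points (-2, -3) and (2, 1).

Arc-length functional: J[y] = ∫ sqrt(1 + (y')^2) dx.
Lagrangian L = sqrt(1 + (y')^2) has no explicit y dependence, so ∂L/∂y = 0 and the Euler-Lagrange equation gives
    d/dx( y' / sqrt(1 + (y')^2) ) = 0  ⇒  y' / sqrt(1 + (y')^2) = const.
Hence y' is constant, so y(x) is affine.
Fitting the endpoints (-2, -3) and (2, 1):
    slope m = (1 − (-3)) / (2 − (-2)) = 1,
    intercept c = (-3) − m·(-2) = -1.
Extremal: y(x) = x - 1.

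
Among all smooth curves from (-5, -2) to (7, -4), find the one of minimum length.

Arc-length functional: J[y] = ∫ sqrt(1 + (y')^2) dx.
Lagrangian L = sqrt(1 + (y')^2) has no explicit y dependence, so ∂L/∂y = 0 and the Euler-Lagrange equation gives
    d/dx( y' / sqrt(1 + (y')^2) ) = 0  ⇒  y' / sqrt(1 + (y')^2) = const.
Hence y' is constant, so y(x) is affine.
Fitting the endpoints (-5, -2) and (7, -4):
    slope m = ((-4) − (-2)) / (7 − (-5)) = -1/6,
    intercept c = (-2) − m·(-5) = -17/6.
Extremal: y(x) = (-1/6) x - 17/6.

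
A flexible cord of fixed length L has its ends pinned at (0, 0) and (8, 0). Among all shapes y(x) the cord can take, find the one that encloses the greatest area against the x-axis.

Set up the augmented Lagrangian using a multiplier λ for the length constraint:
    F(y, y') = y − λ sqrt(1 + y'^2).
F has no explicit x dependence, so the Beltrami identity yields a first integral
    F − y' ∂F/∂y' = C.
Compute ∂F/∂y' = −λ y' / sqrt(1 + y'^2). Then
    y − λ sqrt(1 + y'^2) + λ y'^2 / sqrt(1 + y'^2) = C
    ⇒  y − λ / sqrt(1 + y'^2) = C.
Solving for y' and integrating gives
    (x − a)^2 + (y − b)^2 = λ^2,
a circular arc of radius λ. The constants a, b are determined by the endpoint conditions y(0) = y(8) = 0, and λ is fixed implicitly by the length constraint
    ∫_{0}^{8} sqrt(1 + y'^2) dx = L.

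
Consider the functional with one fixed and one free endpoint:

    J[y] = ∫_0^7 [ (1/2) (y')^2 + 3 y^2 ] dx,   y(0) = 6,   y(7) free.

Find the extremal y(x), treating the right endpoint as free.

The Lagrangian L = (1/2) (y')^2 + 3 y^2 gives
    ∂L/∂y = 6 y,   ∂L/∂y' = y'.
Euler-Lagrange: y'' − 6 y = 0.
With k = sqrt(6), the general solution is
    y(x) = A cosh(sqrt(6) x) + B sinh(sqrt(6) x).
Fixed left endpoint y(0) = 6 ⇒ A = 6.
The right endpoint x = 7 is free, so the natural (transversality) condition is ∂L/∂y' |_{x=7} = 0, i.e. y'(7) = 0.
Compute y'(x) = A k sinh(k x) + B k cosh(k x), so
    y'(7) = A k sinh(k·7) + B k cosh(k·7) = 0
    ⇒ B = −A tanh(k·7) = − 6 tanh(sqrt(6)·7).
Therefore the extremal is
    y(x) = 6 cosh(sqrt(6) x) − 6 tanh(sqrt(6)·7) sinh(sqrt(6) x).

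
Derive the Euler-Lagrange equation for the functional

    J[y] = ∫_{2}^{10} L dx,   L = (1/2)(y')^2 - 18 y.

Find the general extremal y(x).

The Lagrangian is L = (1/2)(y')^2 - 18 y.
∂L/∂y = -18.
∂L/∂y' = y'.
The Euler-Lagrange equation d/dx(∂L/∂y') − ∂L/∂y = 0 becomes:
    y'' + 18 = 0
General solution: y(x) = -9 x^2 + A x + B, where A and B are arbitrary constants fixed by the endpoint conditions.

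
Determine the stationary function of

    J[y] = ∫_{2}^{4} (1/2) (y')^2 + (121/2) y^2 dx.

The Lagrangian is L = (1/2) (y')^2 + (121/2) y^2.
Compute ∂L/∂y = 121y, ∂L/∂y' = y'.
The Euler-Lagrange equation d/dx(∂L/∂y') − ∂L/∂y = 0 reduces to
    y'' − 121 y = 0.
Its general solution is
    y(x) = A e^(11x) + B e^(−11x),
with A, B fixed by the endpoint conditions.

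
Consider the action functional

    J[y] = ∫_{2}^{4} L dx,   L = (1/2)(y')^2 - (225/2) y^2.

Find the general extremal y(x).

The Lagrangian is L = (1/2)(y')^2 - (225/2) y^2.
∂L/∂y = -225y.
∂L/∂y' = y'.
The Euler-Lagrange equation d/dx(∂L/∂y') − ∂L/∂y = 0 becomes:
    y'' + 225 y = 0
General solution: y(x) = A sin(15x) + B cos(15x), where A and B are arbitrary constants fixed by the endpoint conditions.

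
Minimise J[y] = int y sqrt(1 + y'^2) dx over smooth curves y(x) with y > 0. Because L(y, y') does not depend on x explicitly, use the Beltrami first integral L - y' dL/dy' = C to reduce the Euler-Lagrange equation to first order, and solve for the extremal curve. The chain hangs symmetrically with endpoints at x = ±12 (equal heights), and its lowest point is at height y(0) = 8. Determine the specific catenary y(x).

The Lagrangian L(y, y') = y sqrt(1 + y'^2) has no explicit x dependence, so the Beltrami identity applies:
    L − y' ∂L/∂y' = C.
Compute ∂L/∂y' = y · y' / sqrt(1 + y'^2). Then
    L − y' ∂L/∂y'
    = y sqrt(1 + y'^2) − y · y'^2 / sqrt(1 + y'^2)
    = y (1 + y'^2 − y'^2) / sqrt(1 + y'^2)
    = y / sqrt(1 + y'^2) = C.
Squaring gives y^2 = C^2 (1 + y'^2), i.e.
    y'^2 = y^2 / C^2 − 1.
Separating variables,
    dy / sqrt(y^2 − C^2) = dx / C,
and integrating gives arccosh(y / C) = (x − a)/C, so
    y(x) = C cosh((x − a)/C),
the catenary. The constants C and a are fixed by the two endpoint conditions (and, for the hanging-chain problem, the length constraint selects C).
Now fit the given data. The endpoints x = ±12 are symmetric at equal height, so the catenary is even about its minimum: a = 0 and y(x) = C cosh(x/C). The lowest point is y(0) = C cosh(0) = C, and we are told y(0) = 8, so C = 8. Therefore
    y(x) = 8 cosh(x/8),
and at the endpoints
    y(±12) = 8 cosh(12/8).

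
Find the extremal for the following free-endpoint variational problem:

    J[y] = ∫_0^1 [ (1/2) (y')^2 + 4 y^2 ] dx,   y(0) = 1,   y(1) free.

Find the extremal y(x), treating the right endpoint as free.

The Lagrangian L = (1/2) (y')^2 + 4 y^2 gives
    ∂L/∂y = 8 y,   ∂L/∂y' = y'.
Euler-Lagrange: y'' − 8 y = 0.
With k = sqrt(8), the general solution is
    y(x) = A cosh(sqrt(8) x) + B sinh(sqrt(8) x).
Fixed left endpoint y(0) = 1 ⇒ A = 1.
The right endpoint x = 1 is free, so the natural (transversality) condition is ∂L/∂y' |_{x=1} = 0, i.e. y'(1) = 0.
Compute y'(x) = A k sinh(k x) + B k cosh(k x), so
    y'(1) = A k sinh(k·1) + B k cosh(k·1) = 0
    ⇒ B = −A tanh(k·1) = − tanh(sqrt(8)·1).
Therefore the extremal is
    y(x) = cosh(sqrt(8) x) − tanh(sqrt(8)·1) sinh(sqrt(8) x).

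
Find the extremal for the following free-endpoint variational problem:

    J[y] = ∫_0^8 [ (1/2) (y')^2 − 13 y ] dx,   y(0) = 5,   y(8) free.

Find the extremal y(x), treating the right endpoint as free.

The Lagrangian L = (1/2) (y')^2 − 13 y gives
    ∂L/∂y = −13,   ∂L/∂y' = y'.
Euler-Lagrange: d/dx(y') − (−13) = 0, i.e. y'' + 13 = 0, so
    y(x) = −(13/2) x^2 + C1 x + C2.
Fixed left endpoint y(0) = 5 ⇒ C2 = 5.
The right endpoint x = 8 is free, so the natural (transversality) condition is ∂L/∂y' |_{x=8} = 0, i.e. y'(8) = 0.
Compute y'(x) = −13 x + C1, so y'(8) = −104 + C1 = 0 ⇒ C1 = 104.
Therefore the extremal is
    y(x) = −(13/2) x^2 + 104 x + 5.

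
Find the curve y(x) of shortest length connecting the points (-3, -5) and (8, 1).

Arc-length functional: J[y] = ∫ sqrt(1 + (y')^2) dx.
Lagrangian L = sqrt(1 + (y')^2) has no explicit y dependence, so ∂L/∂y = 0 and the Euler-Lagrange equation gives
    d/dx( y' / sqrt(1 + (y')^2) ) = 0  ⇒  y' / sqrt(1 + (y')^2) = const.
Hence y' is constant, so y(x) is affine.
Fitting the endpoints (-3, -5) and (8, 1):
    slope m = (1 − (-5)) / (8 − (-3)) = 6/11,
    intercept c = (-5) − m·(-3) = -37/11.
Extremal: y(x) = (6/11) x - 37/11.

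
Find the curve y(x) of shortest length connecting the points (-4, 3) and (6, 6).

Arc-length functional: J[y] = ∫ sqrt(1 + (y')^2) dx.
Lagrangian L = sqrt(1 + (y')^2) has no explicit y dependence, so ∂L/∂y = 0 and the Euler-Lagrange equation gives
    d/dx( y' / sqrt(1 + (y')^2) ) = 0  ⇒  y' / sqrt(1 + (y')^2) = const.
Hence y' is constant, so y(x) is affine.
Fitting the endpoints (-4, 3) and (6, 6):
    slope m = (6 − 3) / (6 − (-4)) = 3/10,
    intercept c = 3 − m·(-4) = 21/5.
Extremal: y(x) = (3/10) x + 21/5.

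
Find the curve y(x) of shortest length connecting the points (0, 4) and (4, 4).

Arc-length functional: J[y] = ∫ sqrt(1 + (y')^2) dx.
Lagrangian L = sqrt(1 + (y')^2) has no explicit y dependence, so ∂L/∂y = 0 and the Euler-Lagrange equation gives
    d/dx( y' / sqrt(1 + (y')^2) ) = 0  ⇒  y' / sqrt(1 + (y')^2) = const.
Hence y' is constant, so y(x) is affine.
Fitting the endpoints (0, 4) and (4, 4):
    slope m = (4 − 4) / (4 − 0) = 0,
    intercept c = 4 − m·0 = 4.
Extremal: y(x) = 4.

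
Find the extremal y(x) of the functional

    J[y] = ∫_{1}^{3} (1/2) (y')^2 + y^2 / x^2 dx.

The Lagrangian is L = (1/2) (y')^2 + y^2 / x^2.
Compute ∂L/∂y = 2y/x^2, ∂L/∂y' = y'.
The Euler-Lagrange equation d/dx(∂L/∂y') − ∂L/∂y = 0 reduces to
    y'' − 2/x^2 · y = 0  (x > 0).
Its general solution is
    y(x) = A x^2 + B / x,
with A, B fixed by the endpoint conditions.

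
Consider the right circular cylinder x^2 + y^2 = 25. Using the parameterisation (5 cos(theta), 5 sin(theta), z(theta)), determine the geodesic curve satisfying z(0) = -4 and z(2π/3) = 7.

Parameterise the cylinder of radius R = 5 as
    r(θ) = (5 cos θ, 5 sin θ, z(θ)).
The arc-length element is
    ds = sqrt(25 + (dz/dθ)^2) dθ,
so the Lagrangian is L = sqrt(25 + z'^2).
L depends on z' only, not on z or θ, so ∂L/∂z = 0 and
    ∂L/∂z' = z' / sqrt(25 + z'^2).
The Euler-Lagrange equation gives
    d/dθ( z' / sqrt(25 + z'^2) ) = 0,
so z' is constant. Integrating once:
    z(θ) = a θ + b,
a helix on the cylinder (a straight line when the cylinder is unrolled). The constants a, b are determined by the endpoint conditions.
With endpoint conditions z(0) = -4 and z(2π/3) = 7: from z(0) = b we get b = -4, and a·2π/3 + -4 = 7 gives a = 33/(2π), so
    z(θ) = (33/(2π)) θ − 4.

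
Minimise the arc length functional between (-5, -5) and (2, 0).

Arc-length functional: J[y] = ∫ sqrt(1 + (y')^2) dx.
Lagrangian L = sqrt(1 + (y')^2) has no explicit y dependence, so ∂L/∂y = 0 and the Euler-Lagrange equation gives
    d/dx( y' / sqrt(1 + (y')^2) ) = 0  ⇒  y' / sqrt(1 + (y')^2) = const.
Hence y' is constant, so y(x) is affine.
Fitting the endpoints (-5, -5) and (2, 0):
    slope m = (0 − (-5)) / (2 − (-5)) = 5/7,
    intercept c = (-5) − m·(-5) = -10/7.
Extremal: y(x) = (5/7) x - 10/7.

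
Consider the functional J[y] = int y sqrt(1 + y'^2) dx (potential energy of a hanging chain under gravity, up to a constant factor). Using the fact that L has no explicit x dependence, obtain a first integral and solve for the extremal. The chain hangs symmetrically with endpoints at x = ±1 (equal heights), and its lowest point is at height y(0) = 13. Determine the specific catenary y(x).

The Lagrangian L(y, y') = y sqrt(1 + y'^2) has no explicit x dependence, so the Beltrami identity applies:
    L − y' ∂L/∂y' = C.
Compute ∂L/∂y' = y · y' / sqrt(1 + y'^2). Then
    L − y' ∂L/∂y'
    = y sqrt(1 + y'^2) − y · y'^2 / sqrt(1 + y'^2)
    = y (1 + y'^2 − y'^2) / sqrt(1 + y'^2)
    = y / sqrt(1 + y'^2) = C.
Squaring gives y^2 = C^2 (1 + y'^2), i.e.
    y'^2 = y^2 / C^2 − 1.
Separating variables,
    dy / sqrt(y^2 − C^2) = dx / C,
and integrating gives arccosh(y / C) = (x − a)/C, so
    y(x) = C cosh((x − a)/C),
the catenary. The constants C and a are fixed by the two endpoint conditions (and, for the hanging-chain problem, the length constraint selects C).
Now fit the given data. The endpoints x = ±1 are symmetric at equal height, so the catenary is even about its minimum: a = 0 and y(x) = C cosh(x/C). The lowest point is y(0) = C cosh(0) = C, and we are told y(0) = 13, so C = 13. Therefore
    y(x) = 13 cosh(x/13),
and at the endpoints
    y(±1) = 13 cosh(1/13).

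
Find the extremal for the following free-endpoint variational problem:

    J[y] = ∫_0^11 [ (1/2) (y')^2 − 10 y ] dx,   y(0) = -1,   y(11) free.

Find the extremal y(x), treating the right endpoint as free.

The Lagrangian L = (1/2) (y')^2 − 10 y gives
    ∂L/∂y = −10,   ∂L/∂y' = y'.
Euler-Lagrange: d/dx(y') − (−10) = 0, i.e. y'' + 10 = 0, so
    y(x) = −(10/2) x^2 + C1 x + C2.
Fixed left endpoint y(0) = -1 ⇒ C2 = -1.
The right endpoint x = 11 is free, so the natural (transversality) condition is ∂L/∂y' |_{x=11} = 0, i.e. y'(11) = 0.
Compute y'(x) = −10 x + C1, so y'(11) = −110 + C1 = 0 ⇒ C1 = 110.
Therefore the extremal is
    y(x) = −5 x^2 + 110 x − 1.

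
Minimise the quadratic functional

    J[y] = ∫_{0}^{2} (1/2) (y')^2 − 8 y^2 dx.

The Lagrangian is L = (1/2) (y')^2 − 8 y^2.
Compute ∂L/∂y = -16y, ∂L/∂y' = y'.
The Euler-Lagrange equation d/dx(∂L/∂y') − ∂L/∂y = 0 reduces to
    y'' + 16 y = 0.
Its general solution is
    y(x) = A sin(4x) + B cos(4x),
with A, B fixed by the endpoint conditions.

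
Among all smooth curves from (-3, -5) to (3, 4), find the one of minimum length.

Arc-length functional: J[y] = ∫ sqrt(1 + (y')^2) dx.
Lagrangian L = sqrt(1 + (y')^2) has no explicit y dependence, so ∂L/∂y = 0 and the Euler-Lagrange equation gives
    d/dx( y' / sqrt(1 + (y')^2) ) = 0  ⇒  y' / sqrt(1 + (y')^2) = const.
Hence y' is constant, so y(x) is affine.
Fitting the endpoints (-3, -5) and (3, 4):
    slope m = (4 − (-5)) / (3 − (-3)) = 3/2,
    intercept c = (-5) − m·(-3) = -1/2.
Extremal: y(x) = (3/2) x - 1/2.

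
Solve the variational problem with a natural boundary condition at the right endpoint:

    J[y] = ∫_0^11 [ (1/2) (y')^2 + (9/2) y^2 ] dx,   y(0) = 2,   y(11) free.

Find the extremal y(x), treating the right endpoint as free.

The Lagrangian L = (1/2) (y')^2 + (9/2) y^2 gives
    ∂L/∂y = 9 y,   ∂L/∂y' = y'.
Euler-Lagrange: y'' − 9 y = 0.
With k = 3, the general solution is
    y(x) = A cosh(3 x) + B sinh(3 x).
Fixed left endpoint y(0) = 2 ⇒ A = 2.
The right endpoint x = 11 is free, so the natural (transversality) condition is ∂L/∂y' |_{x=11} = 0, i.e. y'(11) = 0.
Compute y'(x) = A k sinh(k x) + B k cosh(k x), so
    y'(11) = A k sinh(k·11) + B k cosh(k·11) = 0
    ⇒ B = −A tanh(k·11) = − 2 tanh(3·11).
Therefore the extremal is
    y(x) = 2 cosh(3 x) − 2 tanh(3·11) sinh(3 x).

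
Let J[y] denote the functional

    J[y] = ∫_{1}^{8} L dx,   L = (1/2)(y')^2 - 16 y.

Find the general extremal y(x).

The Lagrangian is L = (1/2)(y')^2 - 16 y.
∂L/∂y = -16.
∂L/∂y' = y'.
The Euler-Lagrange equation d/dx(∂L/∂y') − ∂L/∂y = 0 becomes:
    y'' + 16 = 0
General solution: y(x) = -8 x^2 + A x + B, where A and B are arbitrary constants fixed by the endpoint conditions.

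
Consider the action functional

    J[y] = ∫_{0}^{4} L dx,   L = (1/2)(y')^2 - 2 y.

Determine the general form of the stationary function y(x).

The Lagrangian is L = (1/2)(y')^2 - 2 y.
∂L/∂y = -2.
∂L/∂y' = y'.
The Euler-Lagrange equation d/dx(∂L/∂y') − ∂L/∂y = 0 becomes:
    y'' + 2 = 0
General solution: y(x) = -x^2 + A x + B, where A and B are arbitrary constants fixed by the endpoint conditions.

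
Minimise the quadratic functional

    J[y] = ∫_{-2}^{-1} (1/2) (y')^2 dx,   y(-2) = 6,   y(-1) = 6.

The Lagrangian is L = (1/2) (y')^2.
Compute ∂L/∂y = 0, ∂L/∂y' = y'.
The Euler-Lagrange equation d/dx(∂L/∂y') − ∂L/∂y = 0 reduces to
    y'' = 0.
Its general solution is
    y(x) = A x + B,
with A, B fixed by the endpoint conditions.
Applying the endpoint conditions y(-2) = 6 and y(-1) = 6: solve A·-2 + B = 6 and A·-1 + B = 6. Subtracting gives A(-1 − -2) = 6 − 6, so A = 0, and B = 6 − A·-2 = 6. Therefore
    y(x) = 6.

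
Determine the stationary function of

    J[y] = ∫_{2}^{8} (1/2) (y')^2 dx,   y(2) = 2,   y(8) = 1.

The Lagrangian is L = (1/2) (y')^2.
Compute ∂L/∂y = 0, ∂L/∂y' = y'.
The Euler-Lagrange equation d/dx(∂L/∂y') − ∂L/∂y = 0 reduces to
    y'' = 0.
Its general solution is
    y(x) = A x + B,
with A, B fixed by the endpoint conditions.
Applying the endpoint conditions y(2) = 2 and y(8) = 1: solve A·2 + B = 2 and A·8 + B = 1. Subtracting gives A(8 − 2) = 1 − 2, so A = -1/6, and B = 2 − A·2 = 7/3. Therefore
    y(x) = (-1/6) x + 7/3.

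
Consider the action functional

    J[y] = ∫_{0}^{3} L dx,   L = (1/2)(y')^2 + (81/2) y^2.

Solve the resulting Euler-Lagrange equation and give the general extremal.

The Lagrangian is L = (1/2)(y')^2 + (81/2) y^2.
∂L/∂y = 81y.
∂L/∂y' = y'.
The Euler-Lagrange equation d/dx(∂L/∂y') − ∂L/∂y = 0 becomes:
    y'' - 81 y = 0
General solution: y(x) = A e^(9x) + B e^(-9x), where A and B are arbitrary constants fixed by the endpoint conditions.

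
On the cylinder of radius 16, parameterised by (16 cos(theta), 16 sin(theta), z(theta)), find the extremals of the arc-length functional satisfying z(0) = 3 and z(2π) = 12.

Parameterise the cylinder of radius R = 16 as
    r(θ) = (16 cos θ, 16 sin θ, z(θ)).
The arc-length element is
    ds = sqrt(256 + (dz/dθ)^2) dθ,
so the Lagrangian is L = sqrt(256 + z'^2).
L depends on z' only, not on z or θ, so ∂L/∂z = 0 and
    ∂L/∂z' = z' / sqrt(256 + z'^2).
The Euler-Lagrange equation gives
    d/dθ( z' / sqrt(256 + z'^2) ) = 0,
so z' is constant. Integrating once:
    z(θ) = a θ + b,
a helix on the cylinder (a straight line when the cylinder is unrolled). The constants a, b are determined by the endpoint conditions.
With endpoint conditions z(0) = 3 and z(2π) = 12: from z(0) = b we get b = 3, and a·2π + 3 = 12 gives a = 9/(2π), so
    z(θ) = (9/(2π)) θ + 3.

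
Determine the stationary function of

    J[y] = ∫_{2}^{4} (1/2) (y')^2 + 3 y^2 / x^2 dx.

The Lagrangian is L = (1/2) (y')^2 + 3 y^2 / x^2.
Compute ∂L/∂y = 6y/x^2, ∂L/∂y' = y'.
The Euler-Lagrange equation d/dx(∂L/∂y') − ∂L/∂y = 0 reduces to
    y'' − 6/x^2 · y = 0  (x > 0).
Its general solution is
    y(x) = A x^3 + B x^(-2),
with A, B fixed by the endpoint conditions.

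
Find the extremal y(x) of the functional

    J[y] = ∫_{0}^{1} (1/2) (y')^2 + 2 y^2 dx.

The Lagrangian is L = (1/2) (y')^2 + 2 y^2.
Compute ∂L/∂y = 4y, ∂L/∂y' = y'.
The Euler-Lagrange equation d/dx(∂L/∂y') − ∂L/∂y = 0 reduces to
    y'' − 4 y = 0.
Its general solution is
    y(x) = A e^(2x) + B e^(−2x),
with A, B fixed by the endpoint conditions.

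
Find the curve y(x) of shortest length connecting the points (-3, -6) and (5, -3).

Arc-length functional: J[y] = ∫ sqrt(1 + (y')^2) dx.
Lagrangian L = sqrt(1 + (y')^2) has no explicit y dependence, so ∂L/∂y = 0 and the Euler-Lagrange equation gives
    d/dx( y' / sqrt(1 + (y')^2) ) = 0  ⇒  y' / sqrt(1 + (y')^2) = const.
Hence y' is constant, so y(x) is affine.
Fitting the endpoints (-3, -6) and (5, -3):
    slope m = ((-3) − (-6)) / (5 − (-3)) = 3/8,
    intercept c = (-6) − m·(-3) = -39/8.
Extremal: y(x) = (3/8) x - 39/8.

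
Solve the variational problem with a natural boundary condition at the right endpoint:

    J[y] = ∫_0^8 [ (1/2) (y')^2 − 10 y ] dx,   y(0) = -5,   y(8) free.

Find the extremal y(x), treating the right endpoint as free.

The Lagrangian L = (1/2) (y')^2 − 10 y gives
    ∂L/∂y = −10,   ∂L/∂y' = y'.
Euler-Lagrange: d/dx(y') − (−10) = 0, i.e. y'' + 10 = 0, so
    y(x) = −(10/2) x^2 + C1 x + C2.
Fixed left endpoint y(0) = -5 ⇒ C2 = -5.
The right endpoint x = 8 is free, so the natural (transversality) condition is ∂L/∂y' |_{x=8} = 0, i.e. y'(8) = 0.
Compute y'(x) = −10 x + C1, so y'(8) = −80 + C1 = 0 ⇒ C1 = 80.
Therefore the extremal is
    y(x) = −5 x^2 + 80 x − 5.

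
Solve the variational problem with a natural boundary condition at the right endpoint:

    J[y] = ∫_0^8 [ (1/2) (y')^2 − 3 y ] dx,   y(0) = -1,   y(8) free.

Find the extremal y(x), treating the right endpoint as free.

The Lagrangian L = (1/2) (y')^2 − 3 y gives
    ∂L/∂y = −3,   ∂L/∂y' = y'.
Euler-Lagrange: d/dx(y') − (−3) = 0, i.e. y'' + 3 = 0, so
    y(x) = −(3/2) x^2 + C1 x + C2.
Fixed left endpoint y(0) = -1 ⇒ C2 = -1.
The right endpoint x = 8 is free, so the natural (transversality) condition is ∂L/∂y' |_{x=8} = 0, i.e. y'(8) = 0.
Compute y'(x) = −3 x + C1, so y'(8) = −24 + C1 = 0 ⇒ C1 = 24.
Therefore the extremal is
    y(x) = −(3/2) x^2 + 24 x − 1.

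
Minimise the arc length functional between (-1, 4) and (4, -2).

Arc-length functional: J[y] = ∫ sqrt(1 + (y')^2) dx.
Lagrangian L = sqrt(1 + (y')^2) has no explicit y dependence, so ∂L/∂y = 0 and the Euler-Lagrange equation gives
    d/dx( y' / sqrt(1 + (y')^2) ) = 0  ⇒  y' / sqrt(1 + (y')^2) = const.
Hence y' is constant, so y(x) is affine.
Fitting the endpoints (-1, 4) and (4, -2):
    slope m = ((-2) − 4) / (4 − (-1)) = -6/5,
    intercept c = 4 − m·(-1) = 14/5.
Extremal: y(x) = (-6/5) x + 14/5.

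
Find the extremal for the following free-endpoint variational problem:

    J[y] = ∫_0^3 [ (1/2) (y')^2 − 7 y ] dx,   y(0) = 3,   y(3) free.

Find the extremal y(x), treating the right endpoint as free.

The Lagrangian L = (1/2) (y')^2 − 7 y gives
    ∂L/∂y = −7,   ∂L/∂y' = y'.
Euler-Lagrange: d/dx(y') − (−7) = 0, i.e. y'' + 7 = 0, so
    y(x) = −(7/2) x^2 + C1 x + C2.
Fixed left endpoint y(0) = 3 ⇒ C2 = 3.
The right endpoint x = 3 is free, so the natural (transversality) condition is ∂L/∂y' |_{x=3} = 0, i.e. y'(3) = 0.
Compute y'(x) = −7 x + C1, so y'(3) = −21 + C1 = 0 ⇒ C1 = 21.
Therefore the extremal is
    y(x) = −(7/2) x^2 + 21 x + 3.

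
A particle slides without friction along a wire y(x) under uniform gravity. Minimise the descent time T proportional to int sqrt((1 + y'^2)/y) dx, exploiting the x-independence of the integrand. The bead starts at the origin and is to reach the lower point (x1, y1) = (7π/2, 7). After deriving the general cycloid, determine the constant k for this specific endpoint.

The Lagrangian L = sqrt((1 + y'^2) / y) has no explicit x dependence, so the Beltrami identity applies:
    L − y' ∂L/∂y' = C.
Compute ∂L/∂y' = y' / sqrt(y (1 + y'^2)).
Substitute:
    sqrt((1 + y'^2)/y) − y'·y' / sqrt(y (1 + y'^2))
    = (1 + y'^2) / sqrt(y (1 + y'^2)) − y'^2 / sqrt(y (1 + y'^2))
    = 1 / sqrt(y (1 + y'^2)) = C.
Squaring and rearranging gives the first integral
    y (1 + y'^2) = 1/C^2 =: k   (constant).
Solving this first-order ODE by the substitution
    y = (k/2)(1 − cos θ)
yields the cycloid parameterisation
    x(θ) = (k/2)(θ − sin θ),   y(θ) = (k/2)(1 − cos θ).
The constant k is fixed by the endpoint condition.
Now fit the given lower endpoint (x1, y1) = (7π/2, 7). At the bottom of the first arch (θ = π), the parametric equations give
    y(π) = (k/2)(1 − cos π) = k,
    x(π) = (k/2)(π − sin π) = kπ/2.
Matching y(π) = 7 gives k = 7, consistent with x(π) = 7π/2. Therefore the specific cycloid is
    x(θ) = (7/2)(θ − sin θ),   y(θ) = (7/2)(1 − cos θ).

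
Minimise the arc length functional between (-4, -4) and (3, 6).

Arc-length functional: J[y] = ∫ sqrt(1 + (y')^2) dx.
Lagrangian L = sqrt(1 + (y')^2) has no explicit y dependence, so ∂L/∂y = 0 and the Euler-Lagrange equation gives
    d/dx( y' / sqrt(1 + (y')^2) ) = 0  ⇒  y' / sqrt(1 + (y')^2) = const.
Hence y' is constant, so y(x) is affine.
Fitting the endpoints (-4, -4) and (3, 6):
    slope m = (6 − (-4)) / (3 − (-4)) = 10/7,
    intercept c = (-4) − m·(-4) = 12/7.
Extremal: y(x) = (10/7) x + 12/7.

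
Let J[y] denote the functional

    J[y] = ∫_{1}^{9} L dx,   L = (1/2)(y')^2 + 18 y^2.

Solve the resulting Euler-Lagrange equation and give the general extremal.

The Lagrangian is L = (1/2)(y')^2 + 18 y^2.
∂L/∂y = 36y.
∂L/∂y' = y'.
The Euler-Lagrange equation d/dx(∂L/∂y') − ∂L/∂y = 0 becomes:
    y'' - 36 y = 0
General solution: y(x) = A e^(6x) + B e^(-6x), where A and B are arbitrary constants fixed by the endpoint conditions.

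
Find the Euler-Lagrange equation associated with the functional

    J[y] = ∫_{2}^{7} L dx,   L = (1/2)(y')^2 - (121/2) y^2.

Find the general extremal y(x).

The Lagrangian is L = (1/2)(y')^2 - (121/2) y^2.
∂L/∂y = -121y.
∂L/∂y' = y'.
The Euler-Lagrange equation d/dx(∂L/∂y') − ∂L/∂y = 0 becomes:
    y'' + 121 y = 0
General solution: y(x) = A sin(11x) + B cos(11x), where A and B are arbitrary constants fixed by the endpoint conditions.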